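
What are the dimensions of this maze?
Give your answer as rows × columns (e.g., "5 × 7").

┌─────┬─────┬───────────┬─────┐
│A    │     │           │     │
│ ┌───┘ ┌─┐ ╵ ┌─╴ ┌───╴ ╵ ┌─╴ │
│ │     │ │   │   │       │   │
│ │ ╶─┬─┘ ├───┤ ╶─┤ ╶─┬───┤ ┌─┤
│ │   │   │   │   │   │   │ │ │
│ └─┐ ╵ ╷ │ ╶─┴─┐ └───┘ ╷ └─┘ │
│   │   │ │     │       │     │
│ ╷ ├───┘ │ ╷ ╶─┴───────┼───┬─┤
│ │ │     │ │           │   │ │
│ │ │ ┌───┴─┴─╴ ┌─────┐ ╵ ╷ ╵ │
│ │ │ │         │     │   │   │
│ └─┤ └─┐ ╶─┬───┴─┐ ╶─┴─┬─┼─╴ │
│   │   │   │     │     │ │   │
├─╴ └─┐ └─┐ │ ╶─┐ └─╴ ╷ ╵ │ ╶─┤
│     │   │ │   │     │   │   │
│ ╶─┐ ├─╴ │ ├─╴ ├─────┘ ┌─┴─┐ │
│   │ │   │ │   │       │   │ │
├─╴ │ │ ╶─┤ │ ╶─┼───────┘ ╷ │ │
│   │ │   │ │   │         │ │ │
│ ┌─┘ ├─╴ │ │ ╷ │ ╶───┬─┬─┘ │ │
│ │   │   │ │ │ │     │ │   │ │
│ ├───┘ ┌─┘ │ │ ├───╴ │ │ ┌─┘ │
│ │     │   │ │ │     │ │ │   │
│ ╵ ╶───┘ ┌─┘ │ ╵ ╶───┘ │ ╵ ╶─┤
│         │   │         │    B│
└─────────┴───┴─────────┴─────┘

Counting the maze dimensions:
Rows (vertical): 13
Columns (horizontal): 15
Dimensions: 13 × 15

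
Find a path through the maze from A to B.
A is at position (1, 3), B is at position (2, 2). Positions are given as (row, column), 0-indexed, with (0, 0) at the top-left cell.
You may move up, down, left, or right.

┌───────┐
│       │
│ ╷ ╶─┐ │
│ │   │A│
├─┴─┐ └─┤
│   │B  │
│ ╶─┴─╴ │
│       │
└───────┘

Finding the shortest path from (1, 3) to (2, 2):
Path length: 6 steps
Directions: up → left → left → down → right → down

Solution:

┌───────┐
│  ↓ ← ↰│
│ ╷ ╶─┐ │
│ │↳ ↓│A│
├─┴─┐ └─┤
│   │B  │
│ ╶─┴─╴ │
│       │
└───────┘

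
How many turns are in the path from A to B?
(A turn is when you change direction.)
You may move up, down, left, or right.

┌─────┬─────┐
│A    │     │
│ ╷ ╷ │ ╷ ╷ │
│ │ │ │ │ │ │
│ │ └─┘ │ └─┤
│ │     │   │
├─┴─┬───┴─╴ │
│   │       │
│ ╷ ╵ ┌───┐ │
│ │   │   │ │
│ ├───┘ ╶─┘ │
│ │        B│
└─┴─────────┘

Directions: right, down, down, right, right, up, up, right, down, down, right, down, down, down
Number of turns: 7

Solution:

┌─────┬─────┐
│A ↓  │↱ ↓  │
│ ╷ ╷ │ ╷ ╷ │
│ │↓│ │↑│↓│ │
│ │ └─┘ │ └─┤
│ │↳ → ↑│↳ ↓│
├─┴─┬───┴─╴ │
│   │      ↓│
│ ╷ ╵ ┌───┐ │
│ │   │   │↓│
│ ├───┘ ╶─┘ │
│ │        B│
└─┴─────────┘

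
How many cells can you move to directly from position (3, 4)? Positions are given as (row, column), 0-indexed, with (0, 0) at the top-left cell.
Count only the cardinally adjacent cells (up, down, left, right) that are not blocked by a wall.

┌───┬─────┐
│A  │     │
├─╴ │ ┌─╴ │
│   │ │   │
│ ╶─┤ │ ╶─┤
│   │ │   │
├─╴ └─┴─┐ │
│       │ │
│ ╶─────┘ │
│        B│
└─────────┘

Checking passable neighbors of (3, 4):
Neighbors: (2, 4), (4, 4)
Count: 2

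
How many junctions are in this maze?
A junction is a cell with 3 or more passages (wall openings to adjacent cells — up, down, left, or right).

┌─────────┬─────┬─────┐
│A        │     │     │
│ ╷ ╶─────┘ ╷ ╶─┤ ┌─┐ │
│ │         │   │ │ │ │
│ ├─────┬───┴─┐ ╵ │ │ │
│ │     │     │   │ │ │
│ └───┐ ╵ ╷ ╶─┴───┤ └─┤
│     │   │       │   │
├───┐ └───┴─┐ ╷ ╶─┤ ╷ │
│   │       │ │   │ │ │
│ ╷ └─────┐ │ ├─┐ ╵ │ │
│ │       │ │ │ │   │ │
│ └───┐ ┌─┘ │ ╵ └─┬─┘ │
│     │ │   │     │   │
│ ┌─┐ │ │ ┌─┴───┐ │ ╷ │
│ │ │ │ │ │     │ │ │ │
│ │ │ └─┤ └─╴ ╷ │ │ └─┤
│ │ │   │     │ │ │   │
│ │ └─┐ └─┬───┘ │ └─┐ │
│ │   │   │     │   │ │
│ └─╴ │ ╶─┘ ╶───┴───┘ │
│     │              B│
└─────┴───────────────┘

Checking each cell for number of passages:

Junctions found (3+ passages):
  (0, 1): 3 passages
  (0, 6): 3 passages
  (2, 5): 3 passages
  (3, 6): 3 passages
  (3, 7): 3 passages
  (3, 9): 3 passages
  (5, 3): 3 passages
  (6, 0): 3 passages
  (6, 7): 3 passages
  (6, 10): 3 passages
  (7, 6): 3 passages
  (9, 3): 3 passages
  (10, 5): 3 passages
Total junctions: 13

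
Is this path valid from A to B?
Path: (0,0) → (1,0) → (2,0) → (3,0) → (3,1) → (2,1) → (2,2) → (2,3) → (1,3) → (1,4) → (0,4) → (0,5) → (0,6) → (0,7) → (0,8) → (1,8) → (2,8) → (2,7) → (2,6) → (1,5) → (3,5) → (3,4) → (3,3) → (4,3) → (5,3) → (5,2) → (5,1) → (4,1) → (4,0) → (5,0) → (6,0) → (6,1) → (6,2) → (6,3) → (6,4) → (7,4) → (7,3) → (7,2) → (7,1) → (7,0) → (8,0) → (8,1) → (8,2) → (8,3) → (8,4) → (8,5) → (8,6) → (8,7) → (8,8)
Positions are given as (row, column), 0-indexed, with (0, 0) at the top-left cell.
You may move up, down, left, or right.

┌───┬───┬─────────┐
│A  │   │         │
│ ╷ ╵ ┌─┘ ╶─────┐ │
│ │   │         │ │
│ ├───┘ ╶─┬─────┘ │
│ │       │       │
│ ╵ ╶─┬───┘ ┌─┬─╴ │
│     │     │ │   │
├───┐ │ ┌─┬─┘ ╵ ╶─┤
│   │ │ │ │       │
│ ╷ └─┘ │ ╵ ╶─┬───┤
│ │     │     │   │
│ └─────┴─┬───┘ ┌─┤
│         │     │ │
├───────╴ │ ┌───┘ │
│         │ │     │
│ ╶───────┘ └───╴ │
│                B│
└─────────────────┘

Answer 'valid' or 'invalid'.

Checking path validity:
Result: Invalid move at step 19: cannot move from (2, 6) to (1, 5).

invalid

Correct solution:

┌───┬───┬─────────┐
│A  │   │↱ → → → ↓│
│ ╷ ╵ ┌─┘ ╶─────┐ │
│↓│   │↱ ↑      │↓│
│ ├───┘ ╶─┬─────┘ │
│↓│↱ → ↑  │↓ ← ← ↲│
│ ╵ ╶─┬───┘ ┌─┬─╴ │
│↳ ↑  │↓ ← ↲│ │   │
├───┐ │ ┌─┬─┘ ╵ ╶─┤
│↓ ↰│ │↓│ │       │
│ ╷ └─┘ │ ╵ ╶─┬───┤
│↓│↑ ← ↲│     │   │
│ └─────┴─┬───┘ ┌─┤
│↳ → → → ↓│     │ │
├───────╴ │ ┌───┘ │
│↓ ← ← ← ↲│ │     │
│ ╶───────┘ └───╴ │
│↳ → → → → → → → B│
└─────────────────┘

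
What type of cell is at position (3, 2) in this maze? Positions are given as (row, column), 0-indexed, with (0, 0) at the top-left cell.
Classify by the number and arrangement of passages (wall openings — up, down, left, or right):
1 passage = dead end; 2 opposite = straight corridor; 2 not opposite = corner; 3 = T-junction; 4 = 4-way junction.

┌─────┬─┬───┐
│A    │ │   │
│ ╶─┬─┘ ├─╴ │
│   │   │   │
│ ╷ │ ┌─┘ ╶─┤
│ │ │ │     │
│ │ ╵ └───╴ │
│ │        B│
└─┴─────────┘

Checking cell at (3, 2):
Number of passages: 3
Cell type: T-junction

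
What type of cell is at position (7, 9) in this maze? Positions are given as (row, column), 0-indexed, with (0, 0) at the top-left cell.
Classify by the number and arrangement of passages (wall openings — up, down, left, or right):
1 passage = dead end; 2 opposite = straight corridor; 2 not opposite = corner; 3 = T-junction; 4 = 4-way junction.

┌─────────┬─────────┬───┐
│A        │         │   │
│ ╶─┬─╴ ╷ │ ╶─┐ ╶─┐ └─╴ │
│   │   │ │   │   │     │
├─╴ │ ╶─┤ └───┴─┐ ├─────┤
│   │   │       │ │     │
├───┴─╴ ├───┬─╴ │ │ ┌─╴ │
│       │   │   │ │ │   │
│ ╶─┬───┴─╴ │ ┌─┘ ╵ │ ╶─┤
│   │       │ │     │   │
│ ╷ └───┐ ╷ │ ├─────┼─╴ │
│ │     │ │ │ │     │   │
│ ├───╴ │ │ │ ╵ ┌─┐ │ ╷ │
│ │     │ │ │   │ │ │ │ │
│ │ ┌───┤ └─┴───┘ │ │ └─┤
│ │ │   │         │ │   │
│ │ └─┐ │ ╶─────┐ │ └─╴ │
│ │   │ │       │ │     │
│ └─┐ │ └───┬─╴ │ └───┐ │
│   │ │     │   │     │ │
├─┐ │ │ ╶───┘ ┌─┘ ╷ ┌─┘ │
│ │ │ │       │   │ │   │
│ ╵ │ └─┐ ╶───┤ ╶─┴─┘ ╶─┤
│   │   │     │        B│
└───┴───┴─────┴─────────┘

Checking cell at (7, 9):
Number of passages: 2
Cell type: straight corridor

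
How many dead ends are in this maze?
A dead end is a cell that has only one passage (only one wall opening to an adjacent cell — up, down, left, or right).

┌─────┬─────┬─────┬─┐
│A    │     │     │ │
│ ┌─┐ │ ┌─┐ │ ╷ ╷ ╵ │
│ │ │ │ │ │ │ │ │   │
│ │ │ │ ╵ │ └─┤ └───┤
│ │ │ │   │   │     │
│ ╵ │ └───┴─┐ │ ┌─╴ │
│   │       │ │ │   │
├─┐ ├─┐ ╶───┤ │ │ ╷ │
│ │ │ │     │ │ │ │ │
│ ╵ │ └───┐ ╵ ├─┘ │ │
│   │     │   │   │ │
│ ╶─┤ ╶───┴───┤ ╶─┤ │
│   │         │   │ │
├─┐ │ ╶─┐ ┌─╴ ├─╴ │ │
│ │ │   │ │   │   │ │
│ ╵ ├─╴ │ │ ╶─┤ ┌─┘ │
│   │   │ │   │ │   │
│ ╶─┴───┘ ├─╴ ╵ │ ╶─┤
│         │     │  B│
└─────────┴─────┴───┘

Checking each cell for number of passages:

Dead ends found at positions:
  (0, 9)
  (1, 1)
  (1, 4)
  (1, 6)
  (3, 5)
  (4, 0)
  (4, 2)
  (4, 7)
  (5, 4)
  (7, 0)
  (8, 2)
  (9, 5)
  (9, 9)
Total dead ends: 13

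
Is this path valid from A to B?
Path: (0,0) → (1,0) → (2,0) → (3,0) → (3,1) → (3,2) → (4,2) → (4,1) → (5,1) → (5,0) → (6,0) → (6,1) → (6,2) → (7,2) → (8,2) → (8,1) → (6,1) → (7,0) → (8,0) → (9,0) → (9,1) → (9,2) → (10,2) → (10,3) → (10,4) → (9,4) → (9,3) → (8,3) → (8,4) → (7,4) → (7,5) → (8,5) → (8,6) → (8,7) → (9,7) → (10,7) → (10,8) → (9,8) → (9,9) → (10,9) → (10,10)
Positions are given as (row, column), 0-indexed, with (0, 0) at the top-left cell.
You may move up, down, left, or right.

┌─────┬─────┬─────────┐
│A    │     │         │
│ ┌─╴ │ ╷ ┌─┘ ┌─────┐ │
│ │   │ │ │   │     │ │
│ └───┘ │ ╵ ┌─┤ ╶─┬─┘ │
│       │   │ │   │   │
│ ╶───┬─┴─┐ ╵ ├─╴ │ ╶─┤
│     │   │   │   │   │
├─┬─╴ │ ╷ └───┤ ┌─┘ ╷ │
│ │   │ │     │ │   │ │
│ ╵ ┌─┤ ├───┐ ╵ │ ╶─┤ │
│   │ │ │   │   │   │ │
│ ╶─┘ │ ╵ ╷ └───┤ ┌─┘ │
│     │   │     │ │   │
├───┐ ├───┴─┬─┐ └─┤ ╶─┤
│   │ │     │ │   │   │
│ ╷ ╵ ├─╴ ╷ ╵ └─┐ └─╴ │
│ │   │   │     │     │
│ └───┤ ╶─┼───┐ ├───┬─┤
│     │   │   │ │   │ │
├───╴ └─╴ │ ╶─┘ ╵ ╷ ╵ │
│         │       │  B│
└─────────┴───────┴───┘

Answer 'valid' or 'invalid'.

Checking path validity:
Result: Invalid move at step 16: cannot move from (8, 1) to (6, 1).

invalid

Correct solution:

┌─────┬─────┬─────────┐
│A    │     │         │
│ ┌─╴ │ ╷ ┌─┘ ┌─────┐ │
│↓│   │ │ │   │     │ │
│ └───┘ │ ╵ ┌─┤ ╶─┬─┘ │
│↓      │   │ │   │   │
│ ╶───┬─┴─┐ ╵ ├─╴ │ ╶─┤
│↳ → ↓│   │   │   │   │
├─┬─╴ │ ╷ └───┤ ┌─┘ ╷ │
│ │↓ ↲│ │     │ │   │ │
│ ╵ ┌─┤ ├───┐ ╵ │ ╶─┤ │
│↓ ↲│ │ │   │   │   │ │
│ ╶─┘ │ ╵ ╷ └───┤ ┌─┘ │
│↳ → ↓│   │     │ │   │
├───┐ ├───┴─┬─┐ └─┤ ╶─┤
│↓ ↰│↓│  ↱ ↓│ │   │   │
│ ╷ ╵ ├─╴ ╷ ╵ └─┐ └─╴ │
│↓│↑ ↲│↱ ↑│↳ → ↓│     │
│ └───┤ ╶─┼───┐ ├───┬─┤
│↳ → ↓│↑ ↰│   │↓│↱ ↓│ │
├───╴ └─╴ │ ╶─┘ ╵ ╷ ╵ │
│    ↳ → ↑│    ↳ ↑│↳ B│
└─────────┴───────┴───┘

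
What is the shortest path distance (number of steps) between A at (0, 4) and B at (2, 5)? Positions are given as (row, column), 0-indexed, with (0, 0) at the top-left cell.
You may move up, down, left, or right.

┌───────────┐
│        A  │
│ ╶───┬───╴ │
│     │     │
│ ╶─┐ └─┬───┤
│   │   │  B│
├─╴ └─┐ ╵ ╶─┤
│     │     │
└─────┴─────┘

Finding path from (0, 4) to (2, 5):
Path: (0,4) → (0,3) → (0,2) → (0,1) → (0,0) → (1,0) → (1,1) → (1,2) → (2,2) → (2,3) → (3,3) → (3,4) → (2,4) → (2,5)
Distance: 13 steps

Solution:

┌───────────┐
│↓ ← ← ← A  │
│ ╶───┬───╴ │
│↳ → ↓│     │
│ ╶─┐ └─┬───┤
│   │↳ ↓│↱ B│
├─╴ └─┐ ╵ ╶─┤
│     │↳ ↑  │
└─────┴─────┘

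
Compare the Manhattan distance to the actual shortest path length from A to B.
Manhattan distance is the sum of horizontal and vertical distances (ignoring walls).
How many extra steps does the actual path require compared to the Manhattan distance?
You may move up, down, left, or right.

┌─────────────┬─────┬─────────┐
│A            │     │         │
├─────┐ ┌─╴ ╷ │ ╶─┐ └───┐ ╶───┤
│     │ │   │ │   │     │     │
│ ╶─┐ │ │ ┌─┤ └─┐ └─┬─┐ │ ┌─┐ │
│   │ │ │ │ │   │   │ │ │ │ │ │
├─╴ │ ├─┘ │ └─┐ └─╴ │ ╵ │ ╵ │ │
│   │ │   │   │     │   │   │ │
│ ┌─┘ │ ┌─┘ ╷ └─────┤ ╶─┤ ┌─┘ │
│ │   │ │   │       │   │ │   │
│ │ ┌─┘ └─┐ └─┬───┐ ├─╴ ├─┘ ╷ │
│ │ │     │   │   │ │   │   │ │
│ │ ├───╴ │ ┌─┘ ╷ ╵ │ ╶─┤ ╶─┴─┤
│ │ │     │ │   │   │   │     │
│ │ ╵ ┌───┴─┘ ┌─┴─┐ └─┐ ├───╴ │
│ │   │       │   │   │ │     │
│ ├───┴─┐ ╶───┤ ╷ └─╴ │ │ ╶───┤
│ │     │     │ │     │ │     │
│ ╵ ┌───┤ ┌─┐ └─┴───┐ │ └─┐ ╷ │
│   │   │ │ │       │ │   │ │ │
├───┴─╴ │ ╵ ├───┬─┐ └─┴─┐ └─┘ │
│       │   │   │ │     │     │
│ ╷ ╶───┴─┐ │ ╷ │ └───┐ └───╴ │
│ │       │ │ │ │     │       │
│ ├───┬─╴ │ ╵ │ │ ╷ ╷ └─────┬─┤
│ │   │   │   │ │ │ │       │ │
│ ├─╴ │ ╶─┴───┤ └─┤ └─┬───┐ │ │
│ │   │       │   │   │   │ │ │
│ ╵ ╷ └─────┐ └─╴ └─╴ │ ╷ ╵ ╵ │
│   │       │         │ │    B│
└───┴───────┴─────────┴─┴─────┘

Manhattan distance: |14 - 0| + |14 - 0| = 28
Actual path length: 80
Extra steps: 80 - 28 = 52

Solution:

┌─────────────┬─────┬─────────┐
│A → → → → → ↓│↱ → ↓│         │
├─────┐ ┌─╴ ╷ │ ╶─┐ └───┐ ╶───┤
│     │ │   │↓│↑ ↰│↳ → ↓│     │
│ ╶─┐ │ │ ┌─┤ └─┐ └─┬─┐ │ ┌─┐ │
│   │ │ │ │ │↳ ↓│↑ ↰│ │↓│ │ │ │
├─╴ │ ├─┘ │ └─┐ └─╴ │ ╵ │ ╵ │ │
│   │ │   │   │↳ → ↑│↓ ↲│   │ │
│ ┌─┘ │ ┌─┘ ╷ └─────┤ ╶─┤ ┌─┘ │
│ │   │ │   │       │↳ ↓│ │   │
│ │ ┌─┘ └─┐ └─┬───┐ ├─╴ ├─┘ ╷ │
│ │ │     │   │   │ │↓ ↲│   │ │
│ │ ├───╴ │ ┌─┘ ╷ ╵ │ ╶─┤ ╶─┴─┤
│ │ │     │ │   │   │↳ ↓│     │
│ │ ╵ ┌───┴─┘ ┌─┴─┐ └─┐ ├───╴ │
│ │   │       │   │   │↓│     │
│ ├───┴─┐ ╶───┤ ╷ └─╴ │ │ ╶───┤
│ │     │↓ ← ↰│ │     │↓│     │
│ ╵ ┌───┤ ┌─┐ └─┴───┐ │ └─┐ ╷ │
│   │   │↓│ │↑ ← ← ↰│ │↳ ↓│ │ │
├───┴─╴ │ ╵ ├───┬─┐ └─┴─┐ └─┘ │
│       │↳ ↓│↱ ↓│ │↑ ← ↰│↳ → ↓│
│ ╷ ╶───┴─┐ │ ╷ │ └───┐ └───╴ │
│ │       │↓│↑│↓│  ↱ ↓│↑ ← ← ↲│
│ ├───┬─╴ │ ╵ │ │ ╷ ╷ └─────┬─┤
│ │   │   │↳ ↑│↓│ │↑│↳ → → ↓│ │
│ ├─╴ │ ╶─┴───┤ └─┤ └─┬───┐ │ │
│ │   │       │↳ ↓│↑ ↰│   │↓│ │
│ ╵ ╷ └─────┐ └─╴ └─╴ │ ╷ ╵ ╵ │
│   │       │    ↳ → ↑│ │  ↳ B│
└───┴───────┴─────────┴─┴─────┘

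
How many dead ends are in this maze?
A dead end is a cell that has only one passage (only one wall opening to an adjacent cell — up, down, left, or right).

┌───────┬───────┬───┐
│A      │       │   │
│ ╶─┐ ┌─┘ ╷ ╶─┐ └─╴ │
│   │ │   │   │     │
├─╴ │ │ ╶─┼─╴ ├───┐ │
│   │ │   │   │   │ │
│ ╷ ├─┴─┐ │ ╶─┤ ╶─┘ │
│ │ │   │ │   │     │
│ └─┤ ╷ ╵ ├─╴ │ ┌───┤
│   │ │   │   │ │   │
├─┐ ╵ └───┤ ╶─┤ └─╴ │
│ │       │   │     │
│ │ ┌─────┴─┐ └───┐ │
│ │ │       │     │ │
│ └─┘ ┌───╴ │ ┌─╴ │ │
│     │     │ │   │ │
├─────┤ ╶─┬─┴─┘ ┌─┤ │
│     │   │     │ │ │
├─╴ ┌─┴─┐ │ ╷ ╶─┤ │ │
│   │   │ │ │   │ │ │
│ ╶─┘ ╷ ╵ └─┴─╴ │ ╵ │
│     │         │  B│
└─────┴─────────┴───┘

Checking each cell for number of passages:

Dead ends found at positions:
  (0, 3)
  (0, 8)
  (2, 2)
  (2, 8)
  (3, 1)
  (4, 8)
  (5, 0)
  (5, 4)
  (6, 1)
  (7, 6)
  (8, 0)
  (8, 2)
  (8, 8)
  (9, 5)
Total dead ends: 14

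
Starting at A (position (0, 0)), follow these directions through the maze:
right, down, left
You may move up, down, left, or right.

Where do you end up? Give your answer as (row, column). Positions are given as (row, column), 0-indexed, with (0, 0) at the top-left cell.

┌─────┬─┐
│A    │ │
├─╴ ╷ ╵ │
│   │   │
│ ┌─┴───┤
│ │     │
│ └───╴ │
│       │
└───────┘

Following directions step by step:
Start: (0, 0)
  right: (0, 0) → (0, 1)
  down: (0, 1) → (1, 1)
  left: (1, 1) → (1, 0)
Final position: (1, 0)

Path taken:

┌─────┬─┐
│A ↓  │ │
├─╴ ╷ ╵ │
│B ↲│   │
│ ┌─┴───┤
│ │     │
│ └───╴ │
│       │
└───────┘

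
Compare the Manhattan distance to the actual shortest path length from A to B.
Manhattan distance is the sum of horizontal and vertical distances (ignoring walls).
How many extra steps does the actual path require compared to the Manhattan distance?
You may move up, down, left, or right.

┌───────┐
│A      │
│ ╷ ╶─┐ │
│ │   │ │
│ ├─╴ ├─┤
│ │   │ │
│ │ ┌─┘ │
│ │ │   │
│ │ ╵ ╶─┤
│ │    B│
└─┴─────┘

Manhattan distance: |4 - 0| + |3 - 0| = 7
Actual path length: 9
Extra steps: 9 - 7 = 2

Solution:

┌───────┐
│A ↓    │
│ ╷ ╶─┐ │
│ │↳ ↓│ │
│ ├─╴ ├─┤
│ │↓ ↲│ │
│ │ ┌─┘ │
│ │↓│   │
│ │ ╵ ╶─┤
│ │↳ → B│
└─┴─────┘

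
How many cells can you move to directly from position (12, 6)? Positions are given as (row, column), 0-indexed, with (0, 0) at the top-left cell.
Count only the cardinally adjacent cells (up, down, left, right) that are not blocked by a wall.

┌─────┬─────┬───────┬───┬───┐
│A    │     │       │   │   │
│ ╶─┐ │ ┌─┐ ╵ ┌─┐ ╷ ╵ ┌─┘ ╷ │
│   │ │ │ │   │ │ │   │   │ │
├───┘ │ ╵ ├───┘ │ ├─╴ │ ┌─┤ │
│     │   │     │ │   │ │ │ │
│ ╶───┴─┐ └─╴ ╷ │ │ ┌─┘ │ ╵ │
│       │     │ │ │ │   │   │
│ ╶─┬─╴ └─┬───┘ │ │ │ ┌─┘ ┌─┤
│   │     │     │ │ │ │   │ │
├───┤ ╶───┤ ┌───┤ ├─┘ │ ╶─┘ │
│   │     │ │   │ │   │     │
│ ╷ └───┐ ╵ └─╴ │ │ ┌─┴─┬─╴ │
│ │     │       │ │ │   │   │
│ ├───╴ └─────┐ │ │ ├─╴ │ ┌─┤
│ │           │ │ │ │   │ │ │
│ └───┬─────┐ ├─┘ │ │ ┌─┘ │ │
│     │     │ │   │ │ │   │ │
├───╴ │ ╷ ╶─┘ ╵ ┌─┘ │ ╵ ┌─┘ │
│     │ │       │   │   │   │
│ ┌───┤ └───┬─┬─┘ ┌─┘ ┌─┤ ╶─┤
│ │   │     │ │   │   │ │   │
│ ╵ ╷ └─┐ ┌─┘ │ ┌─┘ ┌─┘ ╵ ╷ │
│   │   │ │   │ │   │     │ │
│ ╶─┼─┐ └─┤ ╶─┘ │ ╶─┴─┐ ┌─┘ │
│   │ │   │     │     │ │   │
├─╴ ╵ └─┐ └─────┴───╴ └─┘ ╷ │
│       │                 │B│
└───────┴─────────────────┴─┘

Checking passable neighbors of (12, 6):
Neighbors: (12, 5), (12, 7)
Count: 2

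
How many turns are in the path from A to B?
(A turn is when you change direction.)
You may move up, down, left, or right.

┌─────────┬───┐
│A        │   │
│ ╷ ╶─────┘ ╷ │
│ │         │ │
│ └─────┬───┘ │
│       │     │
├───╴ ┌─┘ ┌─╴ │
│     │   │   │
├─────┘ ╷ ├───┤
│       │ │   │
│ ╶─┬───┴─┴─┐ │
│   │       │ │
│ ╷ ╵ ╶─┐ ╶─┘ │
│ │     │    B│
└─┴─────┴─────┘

Directions: right, down, right, right, right, right, up, right, down, down, left, left, down, left, down, left, left, left, down, right, down, right, up, right, right, down, right, right
Number of turns: 18

Solution:

┌─────────┬───┐
│A ↓      │↱ ↓│
│ ╷ ╶─────┘ ╷ │
│ │↳ → → → ↑│↓│
│ └─────┬───┘ │
│       │↓ ← ↲│
├───╴ ┌─┘ ┌─╴ │
│     │↓ ↲│   │
├─────┘ ╷ ├───┤
│↓ ← ← ↲│ │   │
│ ╶─┬───┴─┴─┐ │
│↳ ↓│↱ → ↓  │ │
│ ╷ ╵ ╶─┐ ╶─┘ │
│ │↳ ↑  │↳ → B│
└─┴─────┴─────┘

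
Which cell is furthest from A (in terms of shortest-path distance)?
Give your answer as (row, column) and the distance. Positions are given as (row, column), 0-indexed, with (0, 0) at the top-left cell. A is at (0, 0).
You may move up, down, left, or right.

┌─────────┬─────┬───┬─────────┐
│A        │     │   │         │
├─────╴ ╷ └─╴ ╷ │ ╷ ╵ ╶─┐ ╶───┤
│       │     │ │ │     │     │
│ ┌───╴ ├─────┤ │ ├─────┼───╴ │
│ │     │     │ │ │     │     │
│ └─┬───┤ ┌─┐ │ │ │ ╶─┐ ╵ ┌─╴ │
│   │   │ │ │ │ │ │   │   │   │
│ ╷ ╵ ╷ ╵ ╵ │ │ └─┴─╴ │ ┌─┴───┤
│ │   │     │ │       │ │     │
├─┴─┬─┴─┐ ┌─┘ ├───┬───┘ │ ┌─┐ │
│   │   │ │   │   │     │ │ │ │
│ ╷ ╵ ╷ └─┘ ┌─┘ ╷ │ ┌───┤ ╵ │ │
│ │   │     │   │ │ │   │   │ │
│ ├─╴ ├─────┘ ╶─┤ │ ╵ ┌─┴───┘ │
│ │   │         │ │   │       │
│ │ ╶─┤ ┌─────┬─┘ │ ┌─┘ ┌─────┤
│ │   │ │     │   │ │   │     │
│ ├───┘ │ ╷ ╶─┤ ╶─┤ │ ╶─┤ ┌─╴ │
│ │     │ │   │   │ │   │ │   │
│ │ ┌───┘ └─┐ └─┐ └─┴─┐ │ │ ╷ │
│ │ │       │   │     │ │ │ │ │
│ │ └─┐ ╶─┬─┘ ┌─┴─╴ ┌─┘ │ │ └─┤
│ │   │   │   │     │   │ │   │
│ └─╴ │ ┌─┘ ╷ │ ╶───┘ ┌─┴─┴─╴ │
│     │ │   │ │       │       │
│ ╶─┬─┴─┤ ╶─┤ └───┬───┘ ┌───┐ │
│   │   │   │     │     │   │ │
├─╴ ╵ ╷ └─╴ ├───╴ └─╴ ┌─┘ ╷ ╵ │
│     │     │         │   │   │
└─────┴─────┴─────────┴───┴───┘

Computing BFS distances from A to all cells:
Furthest cell: (5, 13)
Distance: 92 steps

Path from A to the furthest cell:

┌─────────┬─────┬───┬─────────┐
│A → → ↓  │     │   │         │
├─────╴ ╷ └─╴ ╷ │ ╷ ╵ ╶─┐ ╶───┤
│↓ ← ← ↲│     │ │ │     │     │
│ ┌───╴ ├─────┤ │ ├─────┼───╴ │
│↓│     │↱ → ↓│ │ │     │     │
│ └─┬───┤ ┌─┐ │ │ │ ╶─┐ ╵ ┌─╴ │
│↳ ↓│↱ ↓│↑│ │↓│ │ │   │   │   │
│ ╷ ╵ ╷ ╵ ╵ │ │ └─┴─╴ │ ┌─┴───┤
│ │↳ ↑│↳ ↑  │↓│       │ │↓ ← ↰│
├─┴─┬─┴─┐ ┌─┘ ├───┬───┘ │ ┌─┐ │
│↓ ↰│↓ ↰│ │↓ ↲│↱ ↓│     │↓│B│↑│
│ ╷ ╵ ╷ └─┘ ┌─┘ ╷ │ ┌───┤ ╵ │ │
│↓│↑ ↲│↑ ← ↲│↱ ↑│↓│ │   │↳ ↑│↑│
│ ├─╴ ├─────┘ ╶─┤ │ ╵ ┌─┴───┘ │
│↓│   │↱ → → ↑  │↓│   │↱ → → ↑│
│ │ ╶─┤ ┌─────┬─┘ │ ┌─┘ ┌─────┤
│↓│   │↑│     │↓ ↲│ │↱ ↑│     │
│ ├───┘ │ ╷ ╶─┤ ╶─┤ │ ╶─┤ ┌─╴ │
│↓│↱ → ↑│ │   │↳ ↓│ │↑ ↰│ │   │
│ │ ┌───┘ └─┐ └─┐ └─┴─┐ │ │ ╷ │
│↓│↑│       │   │↳ ↓  │↑│ │ │ │
│ │ └─┐ ╶─┬─┘ ┌─┴─╴ ┌─┘ │ │ └─┤
│↓│↑ ↰│   │   │↓ ← ↲│↱ ↑│ │   │
│ └─╴ │ ┌─┘ ╷ │ ╶───┘ ┌─┴─┴─╴ │
│↳ → ↑│ │   │ │↳ → → ↑│       │
│ ╶─┬─┴─┤ ╶─┤ └───┬───┘ ┌───┐ │
│   │   │   │     │     │   │ │
├─╴ ╵ ╷ └─╴ ├───╴ └─╴ ┌─┘ ╷ ╵ │
│     │     │         │   │   │
└─────┴─────┴─────────┴───┴───┘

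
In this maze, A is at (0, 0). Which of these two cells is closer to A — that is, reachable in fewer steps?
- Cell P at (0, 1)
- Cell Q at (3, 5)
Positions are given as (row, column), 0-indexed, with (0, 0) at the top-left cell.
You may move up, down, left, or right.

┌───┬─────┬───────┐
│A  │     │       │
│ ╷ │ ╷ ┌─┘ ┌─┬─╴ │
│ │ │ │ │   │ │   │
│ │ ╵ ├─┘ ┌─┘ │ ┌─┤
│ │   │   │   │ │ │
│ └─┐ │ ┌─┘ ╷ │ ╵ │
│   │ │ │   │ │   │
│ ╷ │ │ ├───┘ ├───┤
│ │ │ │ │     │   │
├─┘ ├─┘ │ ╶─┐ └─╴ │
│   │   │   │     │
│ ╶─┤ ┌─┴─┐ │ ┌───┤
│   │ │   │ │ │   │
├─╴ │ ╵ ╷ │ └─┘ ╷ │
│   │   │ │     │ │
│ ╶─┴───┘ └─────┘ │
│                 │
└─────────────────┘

Shortest path A → P at (0, 1): 1 steps
Shortest path A → Q at (3, 5): 36 steps

P is closer (1 steps vs 36 steps).

Path to P:

┌───┬─────┬───────┐
│A P│     │       │
│ ╷ │ ╷ ┌─┘ ┌─┬─╴ │
│ │ │ │ │   │ │   │
│ │ ╵ ├─┘ ┌─┘ │ ┌─┤
│ │   │   │   │ │ │
│ └─┐ │ ┌─┘ ╷ │ ╵ │
│   │ │ │   │ │   │
│ ╷ │ │ ├───┘ ├───┤
│ │ │ │ │     │   │
├─┘ ├─┘ │ ╶─┐ └─╴ │
│   │   │   │     │
│ ╶─┤ ┌─┴─┐ │ ┌───┤
│   │ │   │ │ │   │
├─╴ │ ╵ ╷ │ └─┘ ╷ │
│   │   │ │     │ │
│ ╶─┴───┘ └─────┘ │
│                 │
└─────────────────┘

Path to Q:

┌───┬─────┬───────┐
│A  │     │       │
│ ╷ │ ╷ ┌─┘ ┌─┬─╴ │
│↓│ │ │ │   │ │   │
│ │ ╵ ├─┘ ┌─┘ │ ┌─┤
│↓│   │   │↓ ↰│ │ │
│ └─┐ │ ┌─┘ ╷ │ ╵ │
│↳ ↓│ │ │  Q│↑│   │
│ ╷ │ │ ├───┘ ├───┤
│ │↓│ │ │↱ → ↑│   │
├─┘ ├─┘ │ ╶─┐ └─╴ │
│↓ ↲│   │↑ ↰│     │
│ ╶─┤ ┌─┴─┐ │ ┌───┤
│↳ ↓│ │   │↑│ │↓ ↰│
├─╴ │ ╵ ╷ │ └─┘ ╷ │
│↓ ↲│   │ │↑ ← ↲│↑│
│ ╶─┴───┘ └─────┘ │
│↳ → → → → → → → ↑│
└─────────────────┘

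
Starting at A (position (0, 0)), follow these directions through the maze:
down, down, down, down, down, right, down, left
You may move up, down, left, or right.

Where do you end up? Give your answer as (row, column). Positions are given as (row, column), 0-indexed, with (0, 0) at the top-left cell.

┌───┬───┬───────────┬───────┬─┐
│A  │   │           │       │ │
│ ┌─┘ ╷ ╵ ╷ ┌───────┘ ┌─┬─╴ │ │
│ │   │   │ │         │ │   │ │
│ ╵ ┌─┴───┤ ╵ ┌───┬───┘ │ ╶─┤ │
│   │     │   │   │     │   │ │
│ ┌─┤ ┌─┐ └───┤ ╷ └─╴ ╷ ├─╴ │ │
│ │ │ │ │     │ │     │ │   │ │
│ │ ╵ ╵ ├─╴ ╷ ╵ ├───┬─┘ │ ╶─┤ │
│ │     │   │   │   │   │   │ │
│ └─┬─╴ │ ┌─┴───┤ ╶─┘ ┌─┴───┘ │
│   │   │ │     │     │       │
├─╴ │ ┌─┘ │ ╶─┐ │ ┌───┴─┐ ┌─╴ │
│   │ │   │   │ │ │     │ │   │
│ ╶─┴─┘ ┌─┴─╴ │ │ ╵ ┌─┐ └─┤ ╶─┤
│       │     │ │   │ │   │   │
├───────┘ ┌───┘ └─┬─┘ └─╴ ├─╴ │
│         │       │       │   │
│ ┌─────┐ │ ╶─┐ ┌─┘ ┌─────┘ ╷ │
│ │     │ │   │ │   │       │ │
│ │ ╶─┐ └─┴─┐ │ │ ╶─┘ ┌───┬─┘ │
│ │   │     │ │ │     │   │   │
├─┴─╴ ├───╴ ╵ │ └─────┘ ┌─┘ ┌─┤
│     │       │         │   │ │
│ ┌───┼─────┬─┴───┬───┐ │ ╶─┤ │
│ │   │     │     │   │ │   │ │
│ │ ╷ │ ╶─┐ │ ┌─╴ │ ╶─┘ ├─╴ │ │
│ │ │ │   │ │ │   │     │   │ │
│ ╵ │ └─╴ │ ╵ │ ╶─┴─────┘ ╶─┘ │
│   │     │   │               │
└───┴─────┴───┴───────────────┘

Following directions step by step:
Start: (0, 0)
  down: (0, 0) → (1, 0)
  down: (1, 0) → (2, 0)
  down: (2, 0) → (3, 0)
  down: (3, 0) → (4, 0)
  down: (4, 0) → (5, 0)
  right: (5, 0) → (5, 1)
  down: (5, 1) → (6, 1)
  left: (6, 1) → (6, 0)
Final position: (6, 0)

Path taken:

┌───┬───┬───────────┬───────┬─┐
│A  │   │           │       │ │
│ ┌─┘ ╷ ╵ ╷ ┌───────┘ ┌─┬─╴ │ │
│↓│   │   │ │         │ │   │ │
│ ╵ ┌─┴───┤ ╵ ┌───┬───┘ │ ╶─┤ │
│↓  │     │   │   │     │   │ │
│ ┌─┤ ┌─┐ └───┤ ╷ └─╴ ╷ ├─╴ │ │
│↓│ │ │ │     │ │     │ │   │ │
│ │ ╵ ╵ ├─╴ ╷ ╵ ├───┬─┘ │ ╶─┤ │
│↓│     │   │   │   │   │   │ │
│ └─┬─╴ │ ┌─┴───┤ ╶─┘ ┌─┴───┘ │
│↳ ↓│   │ │     │     │       │
├─╴ │ ┌─┘ │ ╶─┐ │ ┌───┴─┐ ┌─╴ │
│B ↲│ │   │   │ │ │     │ │   │
│ ╶─┴─┘ ┌─┴─╴ │ │ ╵ ┌─┐ └─┤ ╶─┤
│       │     │ │   │ │   │   │
├───────┘ ┌───┘ └─┬─┘ └─╴ ├─╴ │
│         │       │       │   │
│ ┌─────┐ │ ╶─┐ ┌─┘ ┌─────┘ ╷ │
│ │     │ │   │ │   │       │ │
│ │ ╶─┐ └─┴─┐ │ │ ╶─┘ ┌───┬─┘ │
│ │   │     │ │ │     │   │   │
├─┴─╴ ├───╴ ╵ │ └─────┘ ┌─┘ ┌─┤
│     │       │         │   │ │
│ ┌───┼─────┬─┴───┬───┐ │ ╶─┤ │
│ │   │     │     │   │ │   │ │
│ │ ╷ │ ╶─┐ │ ┌─╴ │ ╶─┘ ├─╴ │ │
│ │ │ │   │ │ │   │     │   │ │
│ ╵ │ └─╴ │ ╵ │ ╶─┴─────┘ ╶─┘ │
│   │     │   │               │
└───┴─────┴───┴───────────────┘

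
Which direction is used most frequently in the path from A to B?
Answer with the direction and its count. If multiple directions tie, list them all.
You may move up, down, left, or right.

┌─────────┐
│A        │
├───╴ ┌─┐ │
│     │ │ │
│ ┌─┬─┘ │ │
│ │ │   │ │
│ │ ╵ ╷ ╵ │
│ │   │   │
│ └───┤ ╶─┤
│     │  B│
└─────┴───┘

Directions: right, right, right, right, down, down, down, left, down, right
Counts: {'right': 5, 'down': 4, 'left': 1}
Most common: right (5 times)

Solution:

┌─────────┐
│A → → → ↓│
├───╴ ┌─┐ │
│     │ │↓│
│ ┌─┬─┘ │ │
│ │ │   │↓│
│ │ ╵ ╷ ╵ │
│ │   │↓ ↲│
│ └───┤ ╶─┤
│     │↳ B│
└─────┴───┘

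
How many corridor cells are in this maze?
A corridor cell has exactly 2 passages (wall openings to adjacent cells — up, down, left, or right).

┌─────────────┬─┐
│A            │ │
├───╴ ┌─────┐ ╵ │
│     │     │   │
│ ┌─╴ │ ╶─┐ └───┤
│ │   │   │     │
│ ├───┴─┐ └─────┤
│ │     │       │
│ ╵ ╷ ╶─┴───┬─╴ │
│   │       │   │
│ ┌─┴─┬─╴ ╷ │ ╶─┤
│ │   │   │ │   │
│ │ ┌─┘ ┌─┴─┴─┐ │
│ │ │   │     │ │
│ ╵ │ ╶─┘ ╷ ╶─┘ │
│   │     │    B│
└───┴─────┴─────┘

Counting cells with exactly 2 passages:
Total corridor cells: 50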